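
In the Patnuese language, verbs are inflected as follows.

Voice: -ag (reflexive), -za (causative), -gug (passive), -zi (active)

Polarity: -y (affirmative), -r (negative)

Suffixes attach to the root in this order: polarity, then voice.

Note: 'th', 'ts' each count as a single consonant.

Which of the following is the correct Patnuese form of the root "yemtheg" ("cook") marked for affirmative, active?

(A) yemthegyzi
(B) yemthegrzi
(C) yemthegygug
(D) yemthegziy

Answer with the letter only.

Attach polarity affirmative -y → yemthegy.
Attach voice active -zi → yemthegyzi.
So the correct form is yemthegyzi, option (A).
(C) yemthegygug is wrong: it uses passive instead of active for voice.
(D) yemthegziy is wrong: it has the affixes in the wrong order.
(B) yemthegrzi is wrong: it uses negative instead of affirmative for polarity.

A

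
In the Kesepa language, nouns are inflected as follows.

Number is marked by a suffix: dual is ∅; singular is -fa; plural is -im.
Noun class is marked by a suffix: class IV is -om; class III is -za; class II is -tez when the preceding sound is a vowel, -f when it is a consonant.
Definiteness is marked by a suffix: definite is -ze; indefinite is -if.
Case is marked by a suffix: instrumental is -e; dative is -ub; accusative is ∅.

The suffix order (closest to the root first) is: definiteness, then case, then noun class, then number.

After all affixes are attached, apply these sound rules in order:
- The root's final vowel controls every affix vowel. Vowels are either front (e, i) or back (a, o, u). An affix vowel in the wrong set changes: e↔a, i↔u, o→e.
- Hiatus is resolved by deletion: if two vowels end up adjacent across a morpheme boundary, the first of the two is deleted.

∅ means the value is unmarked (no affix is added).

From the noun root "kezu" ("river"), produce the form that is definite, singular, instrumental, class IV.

Attach definiteness definite -ze → kezuze.
Attach case instrumental -e → kezuzee.
Attach noun class class IV -om → kezuzeeom.
Attach number singular -fa → kezuzeeomfa.
Apply vowel harmony: kezuzeeomfa → kezuzaaomfa.
Apply vowel deletion: kezuzaaomfa → kezuzomfa.

kezuzomfa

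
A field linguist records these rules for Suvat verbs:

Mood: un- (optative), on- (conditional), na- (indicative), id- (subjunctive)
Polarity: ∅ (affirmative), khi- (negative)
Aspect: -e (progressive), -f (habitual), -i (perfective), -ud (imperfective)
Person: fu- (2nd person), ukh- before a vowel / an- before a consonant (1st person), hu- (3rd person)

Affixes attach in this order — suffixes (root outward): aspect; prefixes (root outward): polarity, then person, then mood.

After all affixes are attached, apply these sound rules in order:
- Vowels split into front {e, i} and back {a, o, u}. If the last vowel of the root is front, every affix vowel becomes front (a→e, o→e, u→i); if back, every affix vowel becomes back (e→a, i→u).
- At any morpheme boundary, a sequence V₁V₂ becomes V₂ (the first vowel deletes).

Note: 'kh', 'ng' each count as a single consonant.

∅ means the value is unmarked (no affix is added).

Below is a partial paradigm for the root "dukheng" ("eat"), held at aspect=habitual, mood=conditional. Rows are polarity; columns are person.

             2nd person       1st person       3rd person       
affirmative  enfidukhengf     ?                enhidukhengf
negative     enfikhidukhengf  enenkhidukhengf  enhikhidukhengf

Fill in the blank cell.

enendukhengf

polarity = affirmative: zero marking, form stays dukheng.
Attach person 1st person an- (before consonant 'd') → andukheng.
Attach aspect habitual -f → andukhengf.
Attach mood conditional on- → onandukhengf.
Apply vowel harmony: onandukhengf → enendukhengf.
Vowel deletion: no change.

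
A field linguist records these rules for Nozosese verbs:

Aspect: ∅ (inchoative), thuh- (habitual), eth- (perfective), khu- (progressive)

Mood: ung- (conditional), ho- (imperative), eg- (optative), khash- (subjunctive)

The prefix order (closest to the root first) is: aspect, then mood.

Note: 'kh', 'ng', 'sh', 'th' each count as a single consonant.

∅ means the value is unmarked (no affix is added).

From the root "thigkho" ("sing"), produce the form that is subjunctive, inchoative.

aspect = inchoative: zero marking, form stays thigkho.
Attach mood subjunctive khash- → khashthigkho.

khashthigkho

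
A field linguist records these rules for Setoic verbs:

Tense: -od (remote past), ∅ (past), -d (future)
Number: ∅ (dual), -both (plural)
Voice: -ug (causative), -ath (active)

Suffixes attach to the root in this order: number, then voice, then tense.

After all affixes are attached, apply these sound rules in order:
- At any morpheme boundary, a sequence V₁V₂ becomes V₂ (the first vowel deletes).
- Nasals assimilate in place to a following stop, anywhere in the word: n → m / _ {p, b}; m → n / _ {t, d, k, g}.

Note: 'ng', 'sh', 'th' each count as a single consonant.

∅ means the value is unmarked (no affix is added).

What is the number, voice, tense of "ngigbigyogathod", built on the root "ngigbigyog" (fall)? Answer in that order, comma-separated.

dual, active, remote past

Segment: ngigbigyog-ath-od.
number: ∅ → dual.
voice: -ath → active.
tense: -od → remote past.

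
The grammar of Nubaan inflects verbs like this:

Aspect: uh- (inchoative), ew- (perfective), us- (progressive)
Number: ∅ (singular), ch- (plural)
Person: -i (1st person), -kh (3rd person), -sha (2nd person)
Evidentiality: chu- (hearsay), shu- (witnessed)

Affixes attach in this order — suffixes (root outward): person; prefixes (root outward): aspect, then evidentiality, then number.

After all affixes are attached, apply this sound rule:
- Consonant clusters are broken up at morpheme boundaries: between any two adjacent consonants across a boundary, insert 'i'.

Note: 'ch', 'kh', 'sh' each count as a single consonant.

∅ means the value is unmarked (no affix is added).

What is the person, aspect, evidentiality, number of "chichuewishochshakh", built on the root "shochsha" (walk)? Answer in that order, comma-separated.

3rd person, perfective, hearsay, plural

Segment: ch-chu-ew-shochsha-kh.
person: -kh → 3rd person.
aspect: ew- → perfective.
evidentiality: chu- → hearsay.
number: ch- → plural.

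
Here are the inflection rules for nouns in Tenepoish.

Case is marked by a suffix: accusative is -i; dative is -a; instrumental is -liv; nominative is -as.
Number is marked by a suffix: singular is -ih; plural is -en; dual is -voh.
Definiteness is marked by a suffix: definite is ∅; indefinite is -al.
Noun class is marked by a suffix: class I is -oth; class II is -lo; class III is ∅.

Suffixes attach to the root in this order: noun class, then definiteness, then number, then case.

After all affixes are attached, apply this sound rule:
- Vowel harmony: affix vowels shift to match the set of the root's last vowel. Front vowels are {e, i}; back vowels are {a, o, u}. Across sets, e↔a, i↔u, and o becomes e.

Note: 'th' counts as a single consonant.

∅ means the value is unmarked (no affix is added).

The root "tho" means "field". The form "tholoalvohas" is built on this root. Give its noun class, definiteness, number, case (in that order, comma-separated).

class II, indefinite, dual, nominative

Segment: tho-lo-al-voh-as.
noun class: -lo → class II.
definiteness: -al → indefinite.
number: -voh → dual.
case: -as → nominative.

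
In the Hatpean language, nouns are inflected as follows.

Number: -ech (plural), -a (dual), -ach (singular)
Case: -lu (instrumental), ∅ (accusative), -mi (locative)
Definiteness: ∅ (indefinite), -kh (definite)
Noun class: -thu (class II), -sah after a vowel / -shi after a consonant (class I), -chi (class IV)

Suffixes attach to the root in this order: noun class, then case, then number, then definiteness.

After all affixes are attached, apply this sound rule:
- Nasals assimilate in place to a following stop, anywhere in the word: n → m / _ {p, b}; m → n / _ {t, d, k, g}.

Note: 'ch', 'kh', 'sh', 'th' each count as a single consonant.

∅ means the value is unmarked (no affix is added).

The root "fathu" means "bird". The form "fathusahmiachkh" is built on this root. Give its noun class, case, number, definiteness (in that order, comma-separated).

class I, locative, singular, definite

Segment: fathu-sah-mi-ach-kh.
noun class: -sah/shi → class I.
case: -mi → locative.
number: -ach → singular.
definiteness: -kh → definite.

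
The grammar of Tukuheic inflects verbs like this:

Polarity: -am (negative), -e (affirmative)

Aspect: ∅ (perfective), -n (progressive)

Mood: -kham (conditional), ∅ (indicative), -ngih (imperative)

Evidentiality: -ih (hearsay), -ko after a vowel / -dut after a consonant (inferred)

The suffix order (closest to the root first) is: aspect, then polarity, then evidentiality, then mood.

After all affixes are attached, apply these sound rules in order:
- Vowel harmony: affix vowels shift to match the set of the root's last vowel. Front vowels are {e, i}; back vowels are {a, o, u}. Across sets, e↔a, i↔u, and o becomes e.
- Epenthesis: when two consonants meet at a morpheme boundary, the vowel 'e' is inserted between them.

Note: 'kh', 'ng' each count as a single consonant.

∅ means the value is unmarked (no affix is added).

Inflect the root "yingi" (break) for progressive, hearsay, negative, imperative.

Attach aspect progressive -n → yingin.
Attach polarity negative -am → yinginam.
Attach evidentiality hearsay -ih → yinginamih.
Attach mood imperative -ngih → yinginamihngih.
Apply vowel harmony: yinginamihngih → yinginemihngih.
Apply epenthesis: yinginemihngih → yinginemihengih.

yinginemihengih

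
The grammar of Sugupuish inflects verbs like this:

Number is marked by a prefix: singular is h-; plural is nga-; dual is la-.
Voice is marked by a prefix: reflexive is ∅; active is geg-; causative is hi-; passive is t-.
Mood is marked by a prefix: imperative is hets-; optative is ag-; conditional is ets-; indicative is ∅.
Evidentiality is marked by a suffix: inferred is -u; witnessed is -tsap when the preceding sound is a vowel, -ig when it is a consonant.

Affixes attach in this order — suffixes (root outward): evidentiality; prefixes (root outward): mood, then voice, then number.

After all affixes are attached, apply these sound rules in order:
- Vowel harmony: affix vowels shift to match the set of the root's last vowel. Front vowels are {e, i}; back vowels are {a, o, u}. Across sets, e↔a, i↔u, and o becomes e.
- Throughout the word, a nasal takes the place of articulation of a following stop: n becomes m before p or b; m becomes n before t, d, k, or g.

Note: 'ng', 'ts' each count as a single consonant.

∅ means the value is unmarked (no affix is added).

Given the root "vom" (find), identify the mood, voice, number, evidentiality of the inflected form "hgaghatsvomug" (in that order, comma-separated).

imperative, active, singular, witnessed

Segment: h-geg-hets-vom-ig.
mood: hets- → imperative.
voice: geg- → active.
number: h- → singular.
evidentiality: -tsap/ig → witnessed.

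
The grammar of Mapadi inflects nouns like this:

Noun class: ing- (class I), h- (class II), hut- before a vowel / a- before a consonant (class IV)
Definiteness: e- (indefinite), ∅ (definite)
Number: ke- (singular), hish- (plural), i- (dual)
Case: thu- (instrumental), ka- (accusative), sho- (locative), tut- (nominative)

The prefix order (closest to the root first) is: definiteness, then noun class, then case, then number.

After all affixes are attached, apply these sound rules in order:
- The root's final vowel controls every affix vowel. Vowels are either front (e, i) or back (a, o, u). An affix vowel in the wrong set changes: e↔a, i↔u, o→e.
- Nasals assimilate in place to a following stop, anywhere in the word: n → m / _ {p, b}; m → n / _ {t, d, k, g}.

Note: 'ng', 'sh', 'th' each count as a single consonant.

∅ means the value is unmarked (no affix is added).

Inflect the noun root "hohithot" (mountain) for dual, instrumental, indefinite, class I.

Attach definiteness indefinite e- → ehohithot.
Attach noun class class I ing- → ingehohithot.
Attach case instrumental thu- → thuingehohithot.
Attach number dual i- → ithuingehohithot.
Apply vowel harmony: ithuingehohithot → uthuungahohithot.
Nasal assimilation: no change.

uthuungahohithot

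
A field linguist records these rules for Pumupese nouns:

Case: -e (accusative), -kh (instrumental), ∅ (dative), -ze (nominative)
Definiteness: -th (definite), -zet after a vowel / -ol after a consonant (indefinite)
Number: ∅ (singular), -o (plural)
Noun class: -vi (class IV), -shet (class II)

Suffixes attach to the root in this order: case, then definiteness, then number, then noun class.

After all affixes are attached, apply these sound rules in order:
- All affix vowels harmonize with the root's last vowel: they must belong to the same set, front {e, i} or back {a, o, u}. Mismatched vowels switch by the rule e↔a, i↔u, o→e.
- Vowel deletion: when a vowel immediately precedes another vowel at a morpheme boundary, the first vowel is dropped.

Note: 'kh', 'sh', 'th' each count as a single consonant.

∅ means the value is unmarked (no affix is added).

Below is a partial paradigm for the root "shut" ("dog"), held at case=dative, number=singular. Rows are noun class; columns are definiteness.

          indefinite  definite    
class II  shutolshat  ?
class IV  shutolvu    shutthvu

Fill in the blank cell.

shutthshat

case = dative: zero marking, form stays shut.
Attach definiteness definite -th → shutth.
number = singular: zero marking, form stays shutth.
Attach noun class class II -shet → shutthshet.
Apply vowel harmony: shutthshet → shutthshat.
Vowel deletion: no change.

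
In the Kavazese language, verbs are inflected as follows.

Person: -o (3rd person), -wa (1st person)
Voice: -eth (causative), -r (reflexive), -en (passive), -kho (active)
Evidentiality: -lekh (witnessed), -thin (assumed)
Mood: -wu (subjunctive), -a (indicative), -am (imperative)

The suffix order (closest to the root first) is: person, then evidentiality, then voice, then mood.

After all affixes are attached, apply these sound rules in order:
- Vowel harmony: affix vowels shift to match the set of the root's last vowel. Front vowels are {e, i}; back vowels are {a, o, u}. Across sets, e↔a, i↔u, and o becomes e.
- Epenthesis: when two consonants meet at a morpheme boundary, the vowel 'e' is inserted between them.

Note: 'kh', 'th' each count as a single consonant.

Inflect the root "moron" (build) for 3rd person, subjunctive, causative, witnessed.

Attach person 3rd person -o → morono.
Attach evidentiality witnessed -lekh → moronolekh.
Attach voice causative -eth → moronolekheth.
Attach mood subjunctive -wu → moronolekhethwu.
Apply vowel harmony: moronolekhethwu → moronolakhathwu.
Apply epenthesis: moronolakhathwu → moronolakhathewu.

moronolakhathewu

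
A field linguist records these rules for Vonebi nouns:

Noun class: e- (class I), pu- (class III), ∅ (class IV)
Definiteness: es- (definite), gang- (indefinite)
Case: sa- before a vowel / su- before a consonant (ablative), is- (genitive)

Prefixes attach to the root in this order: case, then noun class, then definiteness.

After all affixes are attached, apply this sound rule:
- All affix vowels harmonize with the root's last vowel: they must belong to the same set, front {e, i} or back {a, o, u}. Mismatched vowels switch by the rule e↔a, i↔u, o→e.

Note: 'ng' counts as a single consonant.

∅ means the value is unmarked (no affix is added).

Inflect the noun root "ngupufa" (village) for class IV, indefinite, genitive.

gangusngupufa

Attach case genitive is- → isngupufa.
noun class = class IV: zero marking, form stays isngupufa.
Attach definiteness indefinite gang- → gangisngupufa.
Apply vowel harmony: gangisngupufa → gangusngupufa.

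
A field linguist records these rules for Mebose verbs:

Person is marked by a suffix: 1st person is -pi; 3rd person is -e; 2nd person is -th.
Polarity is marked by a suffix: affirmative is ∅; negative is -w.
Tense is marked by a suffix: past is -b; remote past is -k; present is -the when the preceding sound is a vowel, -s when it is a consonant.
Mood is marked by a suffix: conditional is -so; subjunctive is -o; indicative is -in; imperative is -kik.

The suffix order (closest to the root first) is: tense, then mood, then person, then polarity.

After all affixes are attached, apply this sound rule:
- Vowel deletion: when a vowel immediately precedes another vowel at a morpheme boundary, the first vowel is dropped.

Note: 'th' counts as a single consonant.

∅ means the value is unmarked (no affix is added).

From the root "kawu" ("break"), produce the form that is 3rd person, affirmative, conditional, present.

Attach tense present -the (after vowel 'u') → kawuthe.
Attach mood conditional -so → kawutheso.
Attach person 3rd person -e → kawuthesoe.
polarity = affirmative: zero marking, form stays kawuthesoe.
Apply vowel deletion: kawuthesoe → kawuthese.

kawuthese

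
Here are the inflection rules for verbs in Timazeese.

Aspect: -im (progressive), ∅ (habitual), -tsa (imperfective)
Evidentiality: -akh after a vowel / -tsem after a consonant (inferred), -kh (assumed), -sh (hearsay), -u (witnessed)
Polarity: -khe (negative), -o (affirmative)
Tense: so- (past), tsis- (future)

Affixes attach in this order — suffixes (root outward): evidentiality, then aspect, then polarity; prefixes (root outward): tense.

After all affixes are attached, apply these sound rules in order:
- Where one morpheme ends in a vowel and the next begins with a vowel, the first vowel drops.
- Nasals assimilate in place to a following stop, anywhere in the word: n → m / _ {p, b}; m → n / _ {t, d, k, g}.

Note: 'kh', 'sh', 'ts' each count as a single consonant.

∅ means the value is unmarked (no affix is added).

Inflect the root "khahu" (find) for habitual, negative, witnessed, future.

Attach evidentiality witnessed -u → khahuu.
aspect = habitual: zero marking, form stays khahuu.
Attach tense future tsis- → tsiskhahuu.
Attach polarity negative -khe → tsiskhahuukhe.
Apply vowel deletion: tsiskhahuukhe → tsiskhahukhe.
Nasal assimilation: no change.

tsiskhahukhe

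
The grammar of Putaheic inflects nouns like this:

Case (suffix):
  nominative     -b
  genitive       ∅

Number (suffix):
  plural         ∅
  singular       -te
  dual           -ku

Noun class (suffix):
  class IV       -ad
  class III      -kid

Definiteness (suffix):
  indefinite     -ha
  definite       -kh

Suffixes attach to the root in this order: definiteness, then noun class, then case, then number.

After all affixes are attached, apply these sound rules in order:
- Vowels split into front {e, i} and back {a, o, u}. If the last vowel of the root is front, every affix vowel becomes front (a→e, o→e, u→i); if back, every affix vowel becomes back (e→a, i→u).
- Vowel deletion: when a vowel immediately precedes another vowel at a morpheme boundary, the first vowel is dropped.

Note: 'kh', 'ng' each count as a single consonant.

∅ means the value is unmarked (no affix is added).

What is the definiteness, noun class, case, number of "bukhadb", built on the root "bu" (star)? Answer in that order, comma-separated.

definite, class IV, nominative, plural

Segment: bu-kh-ad-b.
definiteness: -kh → definite.
noun class: -ad → class IV.
case: -b → nominative.
number: ∅ → plural.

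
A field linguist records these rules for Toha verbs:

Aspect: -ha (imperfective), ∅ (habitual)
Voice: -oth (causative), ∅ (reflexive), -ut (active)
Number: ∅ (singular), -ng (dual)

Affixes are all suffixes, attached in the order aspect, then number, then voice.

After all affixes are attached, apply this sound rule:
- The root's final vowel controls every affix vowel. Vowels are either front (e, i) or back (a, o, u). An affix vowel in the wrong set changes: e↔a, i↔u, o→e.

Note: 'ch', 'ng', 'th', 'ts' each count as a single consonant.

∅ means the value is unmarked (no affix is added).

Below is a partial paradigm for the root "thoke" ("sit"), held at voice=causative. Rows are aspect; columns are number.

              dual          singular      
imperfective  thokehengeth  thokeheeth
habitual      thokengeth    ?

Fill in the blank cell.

aspect = habitual: zero marking, form stays thoke.
number = singular: zero marking, form stays thoke.
Attach voice causative -oth → thokeoth.
Apply vowel harmony: thokeoth → thokeeth.

thokeeth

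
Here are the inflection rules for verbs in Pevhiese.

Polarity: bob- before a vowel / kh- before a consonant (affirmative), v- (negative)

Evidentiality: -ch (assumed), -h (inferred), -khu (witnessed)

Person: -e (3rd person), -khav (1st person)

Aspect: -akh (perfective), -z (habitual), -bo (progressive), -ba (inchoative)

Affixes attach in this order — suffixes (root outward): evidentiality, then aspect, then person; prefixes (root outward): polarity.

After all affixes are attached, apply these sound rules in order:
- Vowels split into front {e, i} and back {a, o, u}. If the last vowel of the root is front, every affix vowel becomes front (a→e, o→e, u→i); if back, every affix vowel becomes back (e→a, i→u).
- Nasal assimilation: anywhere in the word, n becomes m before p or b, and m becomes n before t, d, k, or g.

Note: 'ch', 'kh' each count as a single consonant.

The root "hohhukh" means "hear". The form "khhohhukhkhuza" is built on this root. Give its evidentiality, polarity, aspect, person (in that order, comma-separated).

Segment: kh-hohhukh-khu-z-e.
evidentiality: -khu → witnessed.
polarity: bob/kh- → affirmative.
aspect: -z → habitual.
person: -e → 3rd person.

witnessed, affirmative, habitual, 3rd person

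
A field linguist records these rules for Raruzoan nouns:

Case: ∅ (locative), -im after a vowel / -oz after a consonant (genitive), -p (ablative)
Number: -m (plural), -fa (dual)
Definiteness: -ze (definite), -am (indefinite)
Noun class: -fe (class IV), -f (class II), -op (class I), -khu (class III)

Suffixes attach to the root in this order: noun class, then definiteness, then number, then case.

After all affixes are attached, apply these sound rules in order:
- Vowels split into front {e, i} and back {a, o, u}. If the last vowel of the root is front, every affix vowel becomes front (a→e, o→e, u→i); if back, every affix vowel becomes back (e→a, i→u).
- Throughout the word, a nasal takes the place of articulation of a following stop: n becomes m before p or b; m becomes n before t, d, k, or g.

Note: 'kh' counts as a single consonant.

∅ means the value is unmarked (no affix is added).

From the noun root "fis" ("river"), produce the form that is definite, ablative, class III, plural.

Attach noun class class III -khu → fiskhu.
Attach definiteness definite -ze → fiskhuze.
Attach number plural -m → fiskhuzem.
Attach case ablative -p → fiskhuzemp.
Apply vowel harmony: fiskhuzemp → fiskhizemp.
Nasal assimilation: no change.

fiskhizemp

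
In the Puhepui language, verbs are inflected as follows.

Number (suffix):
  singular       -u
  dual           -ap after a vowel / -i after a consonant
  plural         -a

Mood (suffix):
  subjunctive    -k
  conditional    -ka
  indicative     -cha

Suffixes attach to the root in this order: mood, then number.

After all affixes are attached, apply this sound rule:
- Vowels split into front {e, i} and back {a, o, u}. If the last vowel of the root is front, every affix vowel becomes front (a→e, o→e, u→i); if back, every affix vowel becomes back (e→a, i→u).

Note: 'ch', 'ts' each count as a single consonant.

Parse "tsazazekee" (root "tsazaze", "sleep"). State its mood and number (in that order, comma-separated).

conditional, plural

Segment: tsazaze-ka-a.
mood: -ka → conditional.
number: -a → plural.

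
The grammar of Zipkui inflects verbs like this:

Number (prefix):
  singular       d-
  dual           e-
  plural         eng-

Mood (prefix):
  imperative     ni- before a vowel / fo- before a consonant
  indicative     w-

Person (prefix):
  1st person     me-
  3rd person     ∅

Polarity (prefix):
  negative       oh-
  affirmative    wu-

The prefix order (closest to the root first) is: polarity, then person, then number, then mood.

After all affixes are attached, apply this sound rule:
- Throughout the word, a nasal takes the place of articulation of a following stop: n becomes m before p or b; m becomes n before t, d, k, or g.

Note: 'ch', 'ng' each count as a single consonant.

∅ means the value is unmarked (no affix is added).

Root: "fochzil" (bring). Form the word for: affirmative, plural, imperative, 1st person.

niengmewufochzil

Attach polarity affirmative wu- → wufochzil.
Attach person 1st person me- → mewufochzil.
Attach number plural eng- → engmewufochzil.
Attach mood imperative ni- (before vowel 'e') → niengmewufochzil.
Nasal assimilation: no change.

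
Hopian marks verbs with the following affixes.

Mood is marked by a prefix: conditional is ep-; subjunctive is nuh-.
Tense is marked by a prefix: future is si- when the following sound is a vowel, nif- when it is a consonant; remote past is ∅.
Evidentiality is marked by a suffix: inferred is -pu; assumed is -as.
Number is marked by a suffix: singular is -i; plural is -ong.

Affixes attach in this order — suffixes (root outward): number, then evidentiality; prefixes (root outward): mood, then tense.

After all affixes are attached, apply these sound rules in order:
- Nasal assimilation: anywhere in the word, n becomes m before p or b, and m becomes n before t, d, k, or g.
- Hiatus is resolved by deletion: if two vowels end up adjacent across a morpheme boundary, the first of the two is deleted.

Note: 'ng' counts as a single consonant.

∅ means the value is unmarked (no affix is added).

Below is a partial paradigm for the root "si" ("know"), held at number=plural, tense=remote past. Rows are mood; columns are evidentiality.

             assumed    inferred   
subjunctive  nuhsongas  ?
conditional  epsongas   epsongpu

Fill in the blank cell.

nuhsongpu

Attach number plural -ong → siong.
Attach mood subjunctive nuh- → nuhsiong.
tense = remote past: zero marking, form stays nuhsiong.
Attach evidentiality inferred -pu → nuhsiongpu.
Nasal assimilation: no change.
Apply vowel deletion: nuhsiongpu → nuhsongpu.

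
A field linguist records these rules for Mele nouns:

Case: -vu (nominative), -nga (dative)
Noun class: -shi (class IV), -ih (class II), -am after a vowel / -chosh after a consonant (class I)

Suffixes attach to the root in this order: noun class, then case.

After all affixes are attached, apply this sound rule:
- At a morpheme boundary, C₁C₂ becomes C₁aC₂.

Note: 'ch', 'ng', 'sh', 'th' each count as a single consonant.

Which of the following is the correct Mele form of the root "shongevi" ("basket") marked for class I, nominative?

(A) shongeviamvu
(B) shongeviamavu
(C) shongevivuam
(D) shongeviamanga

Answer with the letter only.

B

Attach noun class class I -am (after vowel 'i') → shongeviam.
Attach case nominative -vu → shongeviamvu.
Apply epenthesis: shongeviamvu → shongeviamavu.
So the correct form is shongeviamavu, option (B).
(D) shongeviamanga is wrong: it uses dative instead of nominative for case.
(C) shongevivuam is wrong: it has the affixes in the wrong order.
(A) shongeviamvu is wrong: it fails to apply the sound rule(s).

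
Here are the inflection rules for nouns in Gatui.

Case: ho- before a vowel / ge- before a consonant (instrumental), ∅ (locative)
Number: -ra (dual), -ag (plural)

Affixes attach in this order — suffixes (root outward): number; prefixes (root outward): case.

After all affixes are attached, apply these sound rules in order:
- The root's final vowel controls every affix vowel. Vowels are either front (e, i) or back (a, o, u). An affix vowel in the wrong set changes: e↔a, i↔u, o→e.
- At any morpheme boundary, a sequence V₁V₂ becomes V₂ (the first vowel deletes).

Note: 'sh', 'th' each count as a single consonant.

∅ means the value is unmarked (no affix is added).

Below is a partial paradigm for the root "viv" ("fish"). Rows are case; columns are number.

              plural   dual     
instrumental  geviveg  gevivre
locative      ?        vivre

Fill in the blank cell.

viveg

case = locative: zero marking, form stays viv.
Attach number plural -ag → vivag.
Apply vowel harmony: vivag → viveg.
Vowel deletion: no change.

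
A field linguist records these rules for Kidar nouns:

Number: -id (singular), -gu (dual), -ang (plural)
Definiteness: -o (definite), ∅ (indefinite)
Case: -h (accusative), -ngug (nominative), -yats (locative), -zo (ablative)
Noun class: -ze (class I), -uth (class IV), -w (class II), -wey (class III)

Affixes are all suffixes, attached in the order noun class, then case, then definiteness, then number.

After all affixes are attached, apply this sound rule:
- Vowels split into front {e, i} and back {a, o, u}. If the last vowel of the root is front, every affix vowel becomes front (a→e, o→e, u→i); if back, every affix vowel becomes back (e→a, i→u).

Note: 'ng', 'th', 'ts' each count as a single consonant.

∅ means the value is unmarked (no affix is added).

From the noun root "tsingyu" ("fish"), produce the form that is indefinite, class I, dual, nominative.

Attach noun class class I -ze → tsingyuze.
Attach case nominative -ngug → tsingyuzengug.
definiteness = indefinite: zero marking, form stays tsingyuzengug.
Attach number dual -gu → tsingyuzenguggu.
Apply vowel harmony: tsingyuzenguggu → tsingyuzanguggu.

tsingyuzanguggu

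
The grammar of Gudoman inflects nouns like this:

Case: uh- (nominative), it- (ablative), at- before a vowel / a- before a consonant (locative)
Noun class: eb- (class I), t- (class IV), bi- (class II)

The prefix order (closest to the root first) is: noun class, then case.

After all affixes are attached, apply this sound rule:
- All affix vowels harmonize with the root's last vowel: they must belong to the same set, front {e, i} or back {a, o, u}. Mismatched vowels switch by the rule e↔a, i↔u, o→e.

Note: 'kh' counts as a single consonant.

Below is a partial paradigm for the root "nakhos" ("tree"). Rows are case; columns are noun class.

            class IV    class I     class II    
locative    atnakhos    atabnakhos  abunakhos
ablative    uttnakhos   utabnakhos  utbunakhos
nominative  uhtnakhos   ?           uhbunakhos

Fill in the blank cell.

uhabnakhos

Attach noun class class I eb- → ebnakhos.
Attach case nominative uh- → uhebnakhos.
Apply vowel harmony: uhebnakhos → uhabnakhos.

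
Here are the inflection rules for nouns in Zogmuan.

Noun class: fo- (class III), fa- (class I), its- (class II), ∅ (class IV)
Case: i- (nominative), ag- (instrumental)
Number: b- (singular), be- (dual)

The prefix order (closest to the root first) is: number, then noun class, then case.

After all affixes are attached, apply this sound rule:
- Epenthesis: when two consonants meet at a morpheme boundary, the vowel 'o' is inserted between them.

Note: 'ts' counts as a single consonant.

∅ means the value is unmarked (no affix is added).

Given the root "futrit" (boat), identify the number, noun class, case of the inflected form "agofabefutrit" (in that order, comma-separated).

dual, class I, instrumental

Segment: ag-fa-be-futrit.
number: be- → dual.
noun class: fa- → class I.
case: ag- → instrumental.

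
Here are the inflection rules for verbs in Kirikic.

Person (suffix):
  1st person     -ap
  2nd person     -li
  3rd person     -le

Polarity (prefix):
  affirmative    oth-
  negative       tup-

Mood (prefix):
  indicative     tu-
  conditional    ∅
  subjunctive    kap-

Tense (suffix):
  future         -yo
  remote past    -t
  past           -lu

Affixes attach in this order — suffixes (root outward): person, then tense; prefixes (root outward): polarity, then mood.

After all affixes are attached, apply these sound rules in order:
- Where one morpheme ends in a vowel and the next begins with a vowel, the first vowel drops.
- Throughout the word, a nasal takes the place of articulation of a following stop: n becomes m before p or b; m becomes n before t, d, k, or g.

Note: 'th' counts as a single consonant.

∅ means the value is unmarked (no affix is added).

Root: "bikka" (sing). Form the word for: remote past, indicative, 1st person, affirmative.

tothbikkapt

Attach person 1st person -ap → bikkaap.
Attach tense remote past -t → bikkaapt.
Attach polarity affirmative oth- → othbikkaapt.
Attach mood indicative tu- → tuothbikkaapt.
Apply vowel deletion: tuothbikkaapt → tothbikkapt.
Nasal assimilation: no change.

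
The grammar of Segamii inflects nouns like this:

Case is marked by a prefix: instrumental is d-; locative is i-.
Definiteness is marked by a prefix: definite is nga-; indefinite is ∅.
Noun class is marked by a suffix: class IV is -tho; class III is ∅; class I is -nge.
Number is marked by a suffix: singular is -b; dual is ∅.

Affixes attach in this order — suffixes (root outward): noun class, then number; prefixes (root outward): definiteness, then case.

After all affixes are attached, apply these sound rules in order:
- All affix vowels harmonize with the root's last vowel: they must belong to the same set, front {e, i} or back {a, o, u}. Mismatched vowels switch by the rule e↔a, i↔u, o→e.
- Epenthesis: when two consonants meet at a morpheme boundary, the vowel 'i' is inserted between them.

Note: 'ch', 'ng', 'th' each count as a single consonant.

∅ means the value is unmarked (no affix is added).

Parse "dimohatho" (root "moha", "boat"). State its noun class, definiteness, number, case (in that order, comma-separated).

Segment: d-moha-tho.
noun class: -tho → class IV.
definiteness: ∅ → indefinite.
number: ∅ → dual.
case: d- → instrumental.

class IV, indefinite, dual, instrumental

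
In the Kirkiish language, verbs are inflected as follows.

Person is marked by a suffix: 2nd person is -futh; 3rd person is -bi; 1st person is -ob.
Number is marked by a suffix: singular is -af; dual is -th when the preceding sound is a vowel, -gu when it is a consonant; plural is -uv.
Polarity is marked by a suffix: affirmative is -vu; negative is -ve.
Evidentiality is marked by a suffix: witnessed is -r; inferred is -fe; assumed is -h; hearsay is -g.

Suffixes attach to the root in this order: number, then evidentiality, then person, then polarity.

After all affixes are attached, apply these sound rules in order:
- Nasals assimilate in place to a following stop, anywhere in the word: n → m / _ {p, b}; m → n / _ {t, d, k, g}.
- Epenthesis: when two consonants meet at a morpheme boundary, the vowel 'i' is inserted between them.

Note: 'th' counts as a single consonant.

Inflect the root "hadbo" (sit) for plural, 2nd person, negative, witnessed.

Attach number plural -uv → hadbouv.
Attach evidentiality witnessed -r → hadbouvr.
Attach person 2nd person -futh → hadbouvrfuth.
Attach polarity negative -ve → hadbouvrfuthve.
Nasal assimilation: no change.
Apply epenthesis: hadbouvrfuthve → hadbouvirifuthive.

hadbouvirifuthive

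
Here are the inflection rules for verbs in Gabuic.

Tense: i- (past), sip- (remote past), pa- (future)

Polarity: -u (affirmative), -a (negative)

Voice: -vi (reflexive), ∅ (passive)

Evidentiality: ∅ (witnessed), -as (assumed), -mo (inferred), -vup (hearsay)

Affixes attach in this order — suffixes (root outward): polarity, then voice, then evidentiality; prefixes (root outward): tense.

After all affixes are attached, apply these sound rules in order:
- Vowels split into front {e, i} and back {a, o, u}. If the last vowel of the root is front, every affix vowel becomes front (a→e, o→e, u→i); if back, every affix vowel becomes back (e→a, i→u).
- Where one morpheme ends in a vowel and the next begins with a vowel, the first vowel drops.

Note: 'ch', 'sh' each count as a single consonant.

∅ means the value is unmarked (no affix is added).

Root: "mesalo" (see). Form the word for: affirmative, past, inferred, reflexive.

Attach polarity affirmative -u → mesalou.
Attach voice reflexive -vi → mesalouvi.
Attach evidentiality inferred -mo → mesalouvimo.
Attach tense past i- → imesalouvimo.
Apply vowel harmony: imesalouvimo → umesalouvumo.
Apply vowel deletion: umesalouvumo → umesaluvumo.

umesaluvumo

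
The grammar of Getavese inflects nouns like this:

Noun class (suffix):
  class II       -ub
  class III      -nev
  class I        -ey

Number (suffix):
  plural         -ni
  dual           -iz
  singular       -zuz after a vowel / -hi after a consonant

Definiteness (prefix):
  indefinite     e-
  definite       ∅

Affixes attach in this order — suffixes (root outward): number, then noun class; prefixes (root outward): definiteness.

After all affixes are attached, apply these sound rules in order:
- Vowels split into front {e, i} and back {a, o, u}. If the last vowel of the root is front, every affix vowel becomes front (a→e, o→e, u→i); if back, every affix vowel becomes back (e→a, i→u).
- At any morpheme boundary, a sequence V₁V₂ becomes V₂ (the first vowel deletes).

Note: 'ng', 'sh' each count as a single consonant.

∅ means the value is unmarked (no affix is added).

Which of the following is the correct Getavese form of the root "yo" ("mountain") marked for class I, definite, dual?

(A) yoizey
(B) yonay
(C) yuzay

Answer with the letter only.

C

definiteness = definite: zero marking, form stays yo.
Attach number dual -iz → yoiz.
Attach noun class class I -ey → yoizey.
Apply vowel harmony: yoizey → youzay.
Apply vowel deletion: youzay → yuzay.
So the correct form is yuzay, option (C).
(A) yoizey is wrong: it fails to apply the sound rule(s).
(B) yonay is wrong: it uses plural instead of dual for number.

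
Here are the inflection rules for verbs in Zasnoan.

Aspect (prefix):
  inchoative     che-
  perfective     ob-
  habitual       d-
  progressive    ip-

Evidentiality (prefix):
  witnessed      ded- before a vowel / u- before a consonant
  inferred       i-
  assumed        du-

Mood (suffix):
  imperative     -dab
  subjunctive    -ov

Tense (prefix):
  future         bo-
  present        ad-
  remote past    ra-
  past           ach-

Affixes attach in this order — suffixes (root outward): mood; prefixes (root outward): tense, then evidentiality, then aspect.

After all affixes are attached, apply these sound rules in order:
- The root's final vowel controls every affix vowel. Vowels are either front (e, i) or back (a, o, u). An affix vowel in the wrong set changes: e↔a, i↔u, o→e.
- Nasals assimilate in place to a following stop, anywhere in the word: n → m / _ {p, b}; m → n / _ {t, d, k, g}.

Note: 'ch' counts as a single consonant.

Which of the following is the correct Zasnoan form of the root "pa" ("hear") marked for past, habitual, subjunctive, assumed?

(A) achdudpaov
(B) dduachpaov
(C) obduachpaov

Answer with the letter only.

Attach mood subjunctive -ov → paov.
Attach tense past ach- → achpaov.
Attach evidentiality assumed du- → duachpaov.
Attach aspect habitual d- → dduachpaov.
Vowel harmony: no change.
Nasal assimilation: no change.
So the correct form is dduachpaov, option (B).
(A) achdudpaov is wrong: it has the affixes in the wrong order.
(C) obduachpaov is wrong: it uses perfective instead of habitual for aspect.

B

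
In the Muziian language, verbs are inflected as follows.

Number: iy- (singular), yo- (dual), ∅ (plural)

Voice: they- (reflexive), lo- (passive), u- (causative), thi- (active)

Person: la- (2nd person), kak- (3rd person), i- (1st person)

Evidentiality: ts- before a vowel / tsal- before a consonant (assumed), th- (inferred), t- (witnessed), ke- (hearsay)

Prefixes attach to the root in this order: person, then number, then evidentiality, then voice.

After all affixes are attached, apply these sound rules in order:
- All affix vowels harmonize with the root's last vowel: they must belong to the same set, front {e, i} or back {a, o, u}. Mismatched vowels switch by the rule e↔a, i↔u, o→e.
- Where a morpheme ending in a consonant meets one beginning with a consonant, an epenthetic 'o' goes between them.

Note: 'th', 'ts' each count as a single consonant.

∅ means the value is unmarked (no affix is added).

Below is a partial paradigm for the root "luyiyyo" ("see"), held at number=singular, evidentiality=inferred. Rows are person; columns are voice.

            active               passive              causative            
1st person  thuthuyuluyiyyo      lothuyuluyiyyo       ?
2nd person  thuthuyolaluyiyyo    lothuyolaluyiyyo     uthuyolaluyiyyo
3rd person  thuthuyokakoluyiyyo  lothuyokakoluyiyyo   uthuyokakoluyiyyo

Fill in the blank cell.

Attach person 1st person i- → iluyiyyo.
Attach number singular iy- → iyiluyiyyo.
Attach evidentiality inferred th- → thiyiluyiyyo.
Attach voice causative u- → uthiyiluyiyyo.
Apply vowel harmony: uthiyiluyiyyo → uthuyuluyiyyo.
Epenthesis: no change.

uthuyuluyiyyo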